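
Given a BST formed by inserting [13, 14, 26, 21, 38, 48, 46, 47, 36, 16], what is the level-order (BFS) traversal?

Tree insertion order: [13, 14, 26, 21, 38, 48, 46, 47, 36, 16]
Tree (level-order array): [13, None, 14, None, 26, 21, 38, 16, None, 36, 48, None, None, None, None, 46, None, None, 47]
BFS from the root, enqueuing left then right child of each popped node:
  queue [13] -> pop 13, enqueue [14], visited so far: [13]
  queue [14] -> pop 14, enqueue [26], visited so far: [13, 14]
  queue [26] -> pop 26, enqueue [21, 38], visited so far: [13, 14, 26]
  queue [21, 38] -> pop 21, enqueue [16], visited so far: [13, 14, 26, 21]
  queue [38, 16] -> pop 38, enqueue [36, 48], visited so far: [13, 14, 26, 21, 38]
  queue [16, 36, 48] -> pop 16, enqueue [none], visited so far: [13, 14, 26, 21, 38, 16]
  queue [36, 48] -> pop 36, enqueue [none], visited so far: [13, 14, 26, 21, 38, 16, 36]
  queue [48] -> pop 48, enqueue [46], visited so far: [13, 14, 26, 21, 38, 16, 36, 48]
  queue [46] -> pop 46, enqueue [47], visited so far: [13, 14, 26, 21, 38, 16, 36, 48, 46]
  queue [47] -> pop 47, enqueue [none], visited so far: [13, 14, 26, 21, 38, 16, 36, 48, 46, 47]
Result: [13, 14, 26, 21, 38, 16, 36, 48, 46, 47]


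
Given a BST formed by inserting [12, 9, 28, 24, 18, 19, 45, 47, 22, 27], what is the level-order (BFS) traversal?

Tree insertion order: [12, 9, 28, 24, 18, 19, 45, 47, 22, 27]
Tree (level-order array): [12, 9, 28, None, None, 24, 45, 18, 27, None, 47, None, 19, None, None, None, None, None, 22]
BFS from the root, enqueuing left then right child of each popped node:
  queue [12] -> pop 12, enqueue [9, 28], visited so far: [12]
  queue [9, 28] -> pop 9, enqueue [none], visited so far: [12, 9]
  queue [28] -> pop 28, enqueue [24, 45], visited so far: [12, 9, 28]
  queue [24, 45] -> pop 24, enqueue [18, 27], visited so far: [12, 9, 28, 24]
  queue [45, 18, 27] -> pop 45, enqueue [47], visited so far: [12, 9, 28, 24, 45]
  queue [18, 27, 47] -> pop 18, enqueue [19], visited so far: [12, 9, 28, 24, 45, 18]
  queue [27, 47, 19] -> pop 27, enqueue [none], visited so far: [12, 9, 28, 24, 45, 18, 27]
  queue [47, 19] -> pop 47, enqueue [none], visited so far: [12, 9, 28, 24, 45, 18, 27, 47]
  queue [19] -> pop 19, enqueue [22], visited so far: [12, 9, 28, 24, 45, 18, 27, 47, 19]
  queue [22] -> pop 22, enqueue [none], visited so far: [12, 9, 28, 24, 45, 18, 27, 47, 19, 22]
Result: [12, 9, 28, 24, 45, 18, 27, 47, 19, 22]


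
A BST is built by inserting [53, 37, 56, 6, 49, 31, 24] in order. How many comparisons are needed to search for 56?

Search path for 56: 53 -> 56
Found: True
Comparisons: 2


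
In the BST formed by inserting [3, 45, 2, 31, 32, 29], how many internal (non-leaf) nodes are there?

Tree built from: [3, 45, 2, 31, 32, 29]
Tree (level-order array): [3, 2, 45, None, None, 31, None, 29, 32]
Rule: An internal node has at least one child.
Per-node child counts:
  node 3: 2 child(ren)
  node 2: 0 child(ren)
  node 45: 1 child(ren)
  node 31: 2 child(ren)
  node 29: 0 child(ren)
  node 32: 0 child(ren)
Matching nodes: [3, 45, 31]
Count of internal (non-leaf) nodes: 3


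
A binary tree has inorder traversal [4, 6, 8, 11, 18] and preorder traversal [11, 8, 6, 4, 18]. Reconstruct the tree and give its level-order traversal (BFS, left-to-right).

Inorder:  [4, 6, 8, 11, 18]
Preorder: [11, 8, 6, 4, 18]
Algorithm: preorder visits root first, so consume preorder in order;
for each root, split the current inorder slice at that value into
left-subtree inorder and right-subtree inorder, then recurse.
Recursive splits:
  root=11; inorder splits into left=[4, 6, 8], right=[18]
  root=8; inorder splits into left=[4, 6], right=[]
  root=6; inorder splits into left=[4], right=[]
  root=4; inorder splits into left=[], right=[]
  root=18; inorder splits into left=[], right=[]
Reconstructed level-order: [11, 8, 18, 6, 4]


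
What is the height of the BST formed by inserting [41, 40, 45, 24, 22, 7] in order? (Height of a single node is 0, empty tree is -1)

Insertion order: [41, 40, 45, 24, 22, 7]
Tree (level-order array): [41, 40, 45, 24, None, None, None, 22, None, 7]
Compute height bottom-up (empty subtree = -1):
  height(7) = 1 + max(-1, -1) = 0
  height(22) = 1 + max(0, -1) = 1
  height(24) = 1 + max(1, -1) = 2
  height(40) = 1 + max(2, -1) = 3
  height(45) = 1 + max(-1, -1) = 0
  height(41) = 1 + max(3, 0) = 4
Height = 4


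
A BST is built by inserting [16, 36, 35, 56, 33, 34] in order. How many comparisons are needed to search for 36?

Search path for 36: 16 -> 36
Found: True
Comparisons: 2


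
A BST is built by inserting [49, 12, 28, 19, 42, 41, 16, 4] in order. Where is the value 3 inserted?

Starting tree (level order): [49, 12, None, 4, 28, None, None, 19, 42, 16, None, 41]
Insertion path: 49 -> 12 -> 4
Result: insert 3 as left child of 4
Final tree (level order): [49, 12, None, 4, 28, 3, None, 19, 42, None, None, 16, None, 41]


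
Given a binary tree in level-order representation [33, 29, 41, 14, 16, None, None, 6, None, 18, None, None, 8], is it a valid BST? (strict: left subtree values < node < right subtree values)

Level-order array: [33, 29, 41, 14, 16, None, None, 6, None, 18, None, None, 8]
Validate using subtree bounds (lo, hi): at each node, require lo < value < hi,
then recurse left with hi=value and right with lo=value.
Preorder trace (stopping at first violation):
  at node 33 with bounds (-inf, +inf): OK
  at node 29 with bounds (-inf, 33): OK
  at node 14 with bounds (-inf, 29): OK
  at node 6 with bounds (-inf, 14): OK
  at node 8 with bounds (6, 14): OK
  at node 16 with bounds (29, 33): VIOLATION
Node 16 violates its bound: not (29 < 16 < 33).
Result: Not a valid BST


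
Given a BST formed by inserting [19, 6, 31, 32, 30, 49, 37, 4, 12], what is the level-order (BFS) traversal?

Tree insertion order: [19, 6, 31, 32, 30, 49, 37, 4, 12]
Tree (level-order array): [19, 6, 31, 4, 12, 30, 32, None, None, None, None, None, None, None, 49, 37]
BFS from the root, enqueuing left then right child of each popped node:
  queue [19] -> pop 19, enqueue [6, 31], visited so far: [19]
  queue [6, 31] -> pop 6, enqueue [4, 12], visited so far: [19, 6]
  queue [31, 4, 12] -> pop 31, enqueue [30, 32], visited so far: [19, 6, 31]
  queue [4, 12, 30, 32] -> pop 4, enqueue [none], visited so far: [19, 6, 31, 4]
  queue [12, 30, 32] -> pop 12, enqueue [none], visited so far: [19, 6, 31, 4, 12]
  queue [30, 32] -> pop 30, enqueue [none], visited so far: [19, 6, 31, 4, 12, 30]
  queue [32] -> pop 32, enqueue [49], visited so far: [19, 6, 31, 4, 12, 30, 32]
  queue [49] -> pop 49, enqueue [37], visited so far: [19, 6, 31, 4, 12, 30, 32, 49]
  queue [37] -> pop 37, enqueue [none], visited so far: [19, 6, 31, 4, 12, 30, 32, 49, 37]
Result: [19, 6, 31, 4, 12, 30, 32, 49, 37]


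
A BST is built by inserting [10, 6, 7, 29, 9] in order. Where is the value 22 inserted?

Starting tree (level order): [10, 6, 29, None, 7, None, None, None, 9]
Insertion path: 10 -> 29
Result: insert 22 as left child of 29
Final tree (level order): [10, 6, 29, None, 7, 22, None, None, 9]


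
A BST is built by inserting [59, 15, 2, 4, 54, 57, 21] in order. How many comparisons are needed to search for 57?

Search path for 57: 59 -> 15 -> 54 -> 57
Found: True
Comparisons: 4


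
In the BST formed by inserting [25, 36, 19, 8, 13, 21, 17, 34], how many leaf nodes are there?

Tree built from: [25, 36, 19, 8, 13, 21, 17, 34]
Tree (level-order array): [25, 19, 36, 8, 21, 34, None, None, 13, None, None, None, None, None, 17]
Rule: A leaf has 0 children.
Per-node child counts:
  node 25: 2 child(ren)
  node 19: 2 child(ren)
  node 8: 1 child(ren)
  node 13: 1 child(ren)
  node 17: 0 child(ren)
  node 21: 0 child(ren)
  node 36: 1 child(ren)
  node 34: 0 child(ren)
Matching nodes: [17, 21, 34]
Count of leaf nodes: 3


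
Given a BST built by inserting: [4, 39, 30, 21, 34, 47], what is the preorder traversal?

Tree insertion order: [4, 39, 30, 21, 34, 47]
Tree (level-order array): [4, None, 39, 30, 47, 21, 34]
Preorder traversal: [4, 39, 30, 21, 34, 47]


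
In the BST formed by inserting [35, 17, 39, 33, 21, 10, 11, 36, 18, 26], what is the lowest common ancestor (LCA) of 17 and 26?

Tree insertion order: [35, 17, 39, 33, 21, 10, 11, 36, 18, 26]
Tree (level-order array): [35, 17, 39, 10, 33, 36, None, None, 11, 21, None, None, None, None, None, 18, 26]
In a BST, the LCA of p=17, q=26 is the first node v on the
root-to-leaf path with p <= v <= q (go left if both < v, right if both > v).
Walk from root:
  at 35: both 17 and 26 < 35, go left
  at 17: 17 <= 17 <= 26, this is the LCA
LCA = 17


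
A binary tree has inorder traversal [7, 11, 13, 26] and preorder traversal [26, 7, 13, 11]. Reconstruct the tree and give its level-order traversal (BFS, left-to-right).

Inorder:  [7, 11, 13, 26]
Preorder: [26, 7, 13, 11]
Algorithm: preorder visits root first, so consume preorder in order;
for each root, split the current inorder slice at that value into
left-subtree inorder and right-subtree inorder, then recurse.
Recursive splits:
  root=26; inorder splits into left=[7, 11, 13], right=[]
  root=7; inorder splits into left=[], right=[11, 13]
  root=13; inorder splits into left=[11], right=[]
  root=11; inorder splits into left=[], right=[]
Reconstructed level-order: [26, 7, 13, 11]


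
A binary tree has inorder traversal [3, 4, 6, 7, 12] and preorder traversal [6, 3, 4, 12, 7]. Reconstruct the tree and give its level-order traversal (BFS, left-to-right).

Inorder:  [3, 4, 6, 7, 12]
Preorder: [6, 3, 4, 12, 7]
Algorithm: preorder visits root first, so consume preorder in order;
for each root, split the current inorder slice at that value into
left-subtree inorder and right-subtree inorder, then recurse.
Recursive splits:
  root=6; inorder splits into left=[3, 4], right=[7, 12]
  root=3; inorder splits into left=[], right=[4]
  root=4; inorder splits into left=[], right=[]
  root=12; inorder splits into left=[7], right=[]
  root=7; inorder splits into left=[], right=[]
Reconstructed level-order: [6, 3, 12, 4, 7]


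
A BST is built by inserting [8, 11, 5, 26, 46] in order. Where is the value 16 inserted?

Starting tree (level order): [8, 5, 11, None, None, None, 26, None, 46]
Insertion path: 8 -> 11 -> 26
Result: insert 16 as left child of 26
Final tree (level order): [8, 5, 11, None, None, None, 26, 16, 46]


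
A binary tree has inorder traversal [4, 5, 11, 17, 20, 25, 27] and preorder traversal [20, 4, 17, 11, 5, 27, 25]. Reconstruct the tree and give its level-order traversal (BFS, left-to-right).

Inorder:  [4, 5, 11, 17, 20, 25, 27]
Preorder: [20, 4, 17, 11, 5, 27, 25]
Algorithm: preorder visits root first, so consume preorder in order;
for each root, split the current inorder slice at that value into
left-subtree inorder and right-subtree inorder, then recurse.
Recursive splits:
  root=20; inorder splits into left=[4, 5, 11, 17], right=[25, 27]
  root=4; inorder splits into left=[], right=[5, 11, 17]
  root=17; inorder splits into left=[5, 11], right=[]
  root=11; inorder splits into left=[5], right=[]
  root=5; inorder splits into left=[], right=[]
  root=27; inorder splits into left=[25], right=[]
  root=25; inorder splits into left=[], right=[]
Reconstructed level-order: [20, 4, 27, 17, 25, 11, 5]


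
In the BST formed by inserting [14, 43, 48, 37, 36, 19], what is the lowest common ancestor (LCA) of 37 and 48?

Tree insertion order: [14, 43, 48, 37, 36, 19]
Tree (level-order array): [14, None, 43, 37, 48, 36, None, None, None, 19]
In a BST, the LCA of p=37, q=48 is the first node v on the
root-to-leaf path with p <= v <= q (go left if both < v, right if both > v).
Walk from root:
  at 14: both 37 and 48 > 14, go right
  at 43: 37 <= 43 <= 48, this is the LCA
LCA = 43


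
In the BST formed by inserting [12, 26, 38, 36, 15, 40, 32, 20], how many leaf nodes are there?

Tree built from: [12, 26, 38, 36, 15, 40, 32, 20]
Tree (level-order array): [12, None, 26, 15, 38, None, 20, 36, 40, None, None, 32]
Rule: A leaf has 0 children.
Per-node child counts:
  node 12: 1 child(ren)
  node 26: 2 child(ren)
  node 15: 1 child(ren)
  node 20: 0 child(ren)
  node 38: 2 child(ren)
  node 36: 1 child(ren)
  node 32: 0 child(ren)
  node 40: 0 child(ren)
Matching nodes: [20, 32, 40]
Count of leaf nodes: 3


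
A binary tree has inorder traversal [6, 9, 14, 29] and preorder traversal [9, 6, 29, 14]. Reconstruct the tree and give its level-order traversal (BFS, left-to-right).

Inorder:  [6, 9, 14, 29]
Preorder: [9, 6, 29, 14]
Algorithm: preorder visits root first, so consume preorder in order;
for each root, split the current inorder slice at that value into
left-subtree inorder and right-subtree inorder, then recurse.
Recursive splits:
  root=9; inorder splits into left=[6], right=[14, 29]
  root=6; inorder splits into left=[], right=[]
  root=29; inorder splits into left=[14], right=[]
  root=14; inorder splits into left=[], right=[]
Reconstructed level-order: [9, 6, 29, 14]


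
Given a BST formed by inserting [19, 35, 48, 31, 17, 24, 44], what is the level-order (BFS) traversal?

Tree insertion order: [19, 35, 48, 31, 17, 24, 44]
Tree (level-order array): [19, 17, 35, None, None, 31, 48, 24, None, 44]
BFS from the root, enqueuing left then right child of each popped node:
  queue [19] -> pop 19, enqueue [17, 35], visited so far: [19]
  queue [17, 35] -> pop 17, enqueue [none], visited so far: [19, 17]
  queue [35] -> pop 35, enqueue [31, 48], visited so far: [19, 17, 35]
  queue [31, 48] -> pop 31, enqueue [24], visited so far: [19, 17, 35, 31]
  queue [48, 24] -> pop 48, enqueue [44], visited so far: [19, 17, 35, 31, 48]
  queue [24, 44] -> pop 24, enqueue [none], visited so far: [19, 17, 35, 31, 48, 24]
  queue [44] -> pop 44, enqueue [none], visited so far: [19, 17, 35, 31, 48, 24, 44]
Result: [19, 17, 35, 31, 48, 24, 44]


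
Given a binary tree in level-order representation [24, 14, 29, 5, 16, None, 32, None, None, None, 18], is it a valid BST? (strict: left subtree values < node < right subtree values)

Level-order array: [24, 14, 29, 5, 16, None, 32, None, None, None, 18]
Validate using subtree bounds (lo, hi): at each node, require lo < value < hi,
then recurse left with hi=value and right with lo=value.
Preorder trace (stopping at first violation):
  at node 24 with bounds (-inf, +inf): OK
  at node 14 with bounds (-inf, 24): OK
  at node 5 with bounds (-inf, 14): OK
  at node 16 with bounds (14, 24): OK
  at node 18 with bounds (16, 24): OK
  at node 29 with bounds (24, +inf): OK
  at node 32 with bounds (29, +inf): OK
No violation found at any node.
Result: Valid BST


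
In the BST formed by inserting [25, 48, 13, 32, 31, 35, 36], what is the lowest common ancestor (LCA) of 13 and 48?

Tree insertion order: [25, 48, 13, 32, 31, 35, 36]
Tree (level-order array): [25, 13, 48, None, None, 32, None, 31, 35, None, None, None, 36]
In a BST, the LCA of p=13, q=48 is the first node v on the
root-to-leaf path with p <= v <= q (go left if both < v, right if both > v).
Walk from root:
  at 25: 13 <= 25 <= 48, this is the LCA
LCA = 25


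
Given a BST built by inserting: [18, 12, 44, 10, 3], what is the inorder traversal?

Tree insertion order: [18, 12, 44, 10, 3]
Tree (level-order array): [18, 12, 44, 10, None, None, None, 3]
Inorder traversal: [3, 10, 12, 18, 44]


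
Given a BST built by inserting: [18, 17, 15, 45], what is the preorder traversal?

Tree insertion order: [18, 17, 15, 45]
Tree (level-order array): [18, 17, 45, 15]
Preorder traversal: [18, 17, 15, 45]


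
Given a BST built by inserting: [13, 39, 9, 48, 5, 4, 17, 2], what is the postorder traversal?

Tree insertion order: [13, 39, 9, 48, 5, 4, 17, 2]
Tree (level-order array): [13, 9, 39, 5, None, 17, 48, 4, None, None, None, None, None, 2]
Postorder traversal: [2, 4, 5, 9, 17, 48, 39, 13]


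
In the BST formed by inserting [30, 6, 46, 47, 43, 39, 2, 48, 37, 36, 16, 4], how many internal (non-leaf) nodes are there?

Tree built from: [30, 6, 46, 47, 43, 39, 2, 48, 37, 36, 16, 4]
Tree (level-order array): [30, 6, 46, 2, 16, 43, 47, None, 4, None, None, 39, None, None, 48, None, None, 37, None, None, None, 36]
Rule: An internal node has at least one child.
Per-node child counts:
  node 30: 2 child(ren)
  node 6: 2 child(ren)
  node 2: 1 child(ren)
  node 4: 0 child(ren)
  node 16: 0 child(ren)
  node 46: 2 child(ren)
  node 43: 1 child(ren)
  node 39: 1 child(ren)
  node 37: 1 child(ren)
  node 36: 0 child(ren)
  node 47: 1 child(ren)
  node 48: 0 child(ren)
Matching nodes: [30, 6, 2, 46, 43, 39, 37, 47]
Count of internal (non-leaf) nodes: 8


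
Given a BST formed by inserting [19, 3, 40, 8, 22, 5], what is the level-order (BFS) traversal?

Tree insertion order: [19, 3, 40, 8, 22, 5]
Tree (level-order array): [19, 3, 40, None, 8, 22, None, 5]
BFS from the root, enqueuing left then right child of each popped node:
  queue [19] -> pop 19, enqueue [3, 40], visited so far: [19]
  queue [3, 40] -> pop 3, enqueue [8], visited so far: [19, 3]
  queue [40, 8] -> pop 40, enqueue [22], visited so far: [19, 3, 40]
  queue [8, 22] -> pop 8, enqueue [5], visited so far: [19, 3, 40, 8]
  queue [22, 5] -> pop 22, enqueue [none], visited so far: [19, 3, 40, 8, 22]
  queue [5] -> pop 5, enqueue [none], visited so far: [19, 3, 40, 8, 22, 5]
Result: [19, 3, 40, 8, 22, 5]


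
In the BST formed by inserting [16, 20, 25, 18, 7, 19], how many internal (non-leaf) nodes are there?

Tree built from: [16, 20, 25, 18, 7, 19]
Tree (level-order array): [16, 7, 20, None, None, 18, 25, None, 19]
Rule: An internal node has at least one child.
Per-node child counts:
  node 16: 2 child(ren)
  node 7: 0 child(ren)
  node 20: 2 child(ren)
  node 18: 1 child(ren)
  node 19: 0 child(ren)
  node 25: 0 child(ren)
Matching nodes: [16, 20, 18]
Count of internal (non-leaf) nodes: 3


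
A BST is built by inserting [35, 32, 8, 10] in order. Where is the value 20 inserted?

Starting tree (level order): [35, 32, None, 8, None, None, 10]
Insertion path: 35 -> 32 -> 8 -> 10
Result: insert 20 as right child of 10
Final tree (level order): [35, 32, None, 8, None, None, 10, None, 20]


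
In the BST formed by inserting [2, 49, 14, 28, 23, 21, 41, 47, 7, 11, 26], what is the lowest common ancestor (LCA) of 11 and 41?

Tree insertion order: [2, 49, 14, 28, 23, 21, 41, 47, 7, 11, 26]
Tree (level-order array): [2, None, 49, 14, None, 7, 28, None, 11, 23, 41, None, None, 21, 26, None, 47]
In a BST, the LCA of p=11, q=41 is the first node v on the
root-to-leaf path with p <= v <= q (go left if both < v, right if both > v).
Walk from root:
  at 2: both 11 and 41 > 2, go right
  at 49: both 11 and 41 < 49, go left
  at 14: 11 <= 14 <= 41, this is the LCA
LCA = 14


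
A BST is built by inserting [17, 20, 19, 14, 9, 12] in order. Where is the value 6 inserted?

Starting tree (level order): [17, 14, 20, 9, None, 19, None, None, 12]
Insertion path: 17 -> 14 -> 9
Result: insert 6 as left child of 9
Final tree (level order): [17, 14, 20, 9, None, 19, None, 6, 12]


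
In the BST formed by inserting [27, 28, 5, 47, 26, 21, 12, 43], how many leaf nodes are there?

Tree built from: [27, 28, 5, 47, 26, 21, 12, 43]
Tree (level-order array): [27, 5, 28, None, 26, None, 47, 21, None, 43, None, 12]
Rule: A leaf has 0 children.
Per-node child counts:
  node 27: 2 child(ren)
  node 5: 1 child(ren)
  node 26: 1 child(ren)
  node 21: 1 child(ren)
  node 12: 0 child(ren)
  node 28: 1 child(ren)
  node 47: 1 child(ren)
  node 43: 0 child(ren)
Matching nodes: [12, 43]
Count of leaf nodes: 2


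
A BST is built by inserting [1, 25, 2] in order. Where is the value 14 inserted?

Starting tree (level order): [1, None, 25, 2]
Insertion path: 1 -> 25 -> 2
Result: insert 14 as right child of 2
Final tree (level order): [1, None, 25, 2, None, None, 14]


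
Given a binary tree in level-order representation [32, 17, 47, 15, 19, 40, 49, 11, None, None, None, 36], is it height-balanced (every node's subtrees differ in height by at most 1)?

Tree (level-order array): [32, 17, 47, 15, 19, 40, 49, 11, None, None, None, 36]
Definition: a tree is height-balanced if, at every node, |h(left) - h(right)| <= 1 (empty subtree has height -1).
Bottom-up per-node check:
  node 11: h_left=-1, h_right=-1, diff=0 [OK], height=0
  node 15: h_left=0, h_right=-1, diff=1 [OK], height=1
  node 19: h_left=-1, h_right=-1, diff=0 [OK], height=0
  node 17: h_left=1, h_right=0, diff=1 [OK], height=2
  node 36: h_left=-1, h_right=-1, diff=0 [OK], height=0
  node 40: h_left=0, h_right=-1, diff=1 [OK], height=1
  node 49: h_left=-1, h_right=-1, diff=0 [OK], height=0
  node 47: h_left=1, h_right=0, diff=1 [OK], height=2
  node 32: h_left=2, h_right=2, diff=0 [OK], height=3
All nodes satisfy the balance condition.
Result: Balanced


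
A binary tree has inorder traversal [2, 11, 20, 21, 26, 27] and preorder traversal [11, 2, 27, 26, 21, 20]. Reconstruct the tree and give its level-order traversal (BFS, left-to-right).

Inorder:  [2, 11, 20, 21, 26, 27]
Preorder: [11, 2, 27, 26, 21, 20]
Algorithm: preorder visits root first, so consume preorder in order;
for each root, split the current inorder slice at that value into
left-subtree inorder and right-subtree inorder, then recurse.
Recursive splits:
  root=11; inorder splits into left=[2], right=[20, 21, 26, 27]
  root=2; inorder splits into left=[], right=[]
  root=27; inorder splits into left=[20, 21, 26], right=[]
  root=26; inorder splits into left=[20, 21], right=[]
  root=21; inorder splits into left=[20], right=[]
  root=20; inorder splits into left=[], right=[]
Reconstructed level-order: [11, 2, 27, 26, 21, 20]


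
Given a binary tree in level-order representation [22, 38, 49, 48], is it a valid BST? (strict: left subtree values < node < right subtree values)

Level-order array: [22, 38, 49, 48]
Validate using subtree bounds (lo, hi): at each node, require lo < value < hi,
then recurse left with hi=value and right with lo=value.
Preorder trace (stopping at first violation):
  at node 22 with bounds (-inf, +inf): OK
  at node 38 with bounds (-inf, 22): VIOLATION
Node 38 violates its bound: not (-inf < 38 < 22).
Result: Not a valid BST


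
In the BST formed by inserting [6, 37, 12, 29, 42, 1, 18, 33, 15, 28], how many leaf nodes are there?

Tree built from: [6, 37, 12, 29, 42, 1, 18, 33, 15, 28]
Tree (level-order array): [6, 1, 37, None, None, 12, 42, None, 29, None, None, 18, 33, 15, 28]
Rule: A leaf has 0 children.
Per-node child counts:
  node 6: 2 child(ren)
  node 1: 0 child(ren)
  node 37: 2 child(ren)
  node 12: 1 child(ren)
  node 29: 2 child(ren)
  node 18: 2 child(ren)
  node 15: 0 child(ren)
  node 28: 0 child(ren)
  node 33: 0 child(ren)
  node 42: 0 child(ren)
Matching nodes: [1, 15, 28, 33, 42]
Count of leaf nodes: 5


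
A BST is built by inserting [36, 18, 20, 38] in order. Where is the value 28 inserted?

Starting tree (level order): [36, 18, 38, None, 20]
Insertion path: 36 -> 18 -> 20
Result: insert 28 as right child of 20
Final tree (level order): [36, 18, 38, None, 20, None, None, None, 28]


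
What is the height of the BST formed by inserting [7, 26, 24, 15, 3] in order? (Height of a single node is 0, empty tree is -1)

Insertion order: [7, 26, 24, 15, 3]
Tree (level-order array): [7, 3, 26, None, None, 24, None, 15]
Compute height bottom-up (empty subtree = -1):
  height(3) = 1 + max(-1, -1) = 0
  height(15) = 1 + max(-1, -1) = 0
  height(24) = 1 + max(0, -1) = 1
  height(26) = 1 + max(1, -1) = 2
  height(7) = 1 + max(0, 2) = 3
Height = 3


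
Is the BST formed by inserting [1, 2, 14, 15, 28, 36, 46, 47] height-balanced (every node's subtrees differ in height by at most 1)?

Tree (level-order array): [1, None, 2, None, 14, None, 15, None, 28, None, 36, None, 46, None, 47]
Definition: a tree is height-balanced if, at every node, |h(left) - h(right)| <= 1 (empty subtree has height -1).
Bottom-up per-node check:
  node 47: h_left=-1, h_right=-1, diff=0 [OK], height=0
  node 46: h_left=-1, h_right=0, diff=1 [OK], height=1
  node 36: h_left=-1, h_right=1, diff=2 [FAIL (|-1-1|=2 > 1)], height=2
  node 28: h_left=-1, h_right=2, diff=3 [FAIL (|-1-2|=3 > 1)], height=3
  node 15: h_left=-1, h_right=3, diff=4 [FAIL (|-1-3|=4 > 1)], height=4
  node 14: h_left=-1, h_right=4, diff=5 [FAIL (|-1-4|=5 > 1)], height=5
  node 2: h_left=-1, h_right=5, diff=6 [FAIL (|-1-5|=6 > 1)], height=6
  node 1: h_left=-1, h_right=6, diff=7 [FAIL (|-1-6|=7 > 1)], height=7
Node 36 violates the condition: |-1 - 1| = 2 > 1.
Result: Not balanced


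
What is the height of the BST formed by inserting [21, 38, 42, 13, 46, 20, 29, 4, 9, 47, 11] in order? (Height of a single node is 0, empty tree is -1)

Insertion order: [21, 38, 42, 13, 46, 20, 29, 4, 9, 47, 11]
Tree (level-order array): [21, 13, 38, 4, 20, 29, 42, None, 9, None, None, None, None, None, 46, None, 11, None, 47]
Compute height bottom-up (empty subtree = -1):
  height(11) = 1 + max(-1, -1) = 0
  height(9) = 1 + max(-1, 0) = 1
  height(4) = 1 + max(-1, 1) = 2
  height(20) = 1 + max(-1, -1) = 0
  height(13) = 1 + max(2, 0) = 3
  height(29) = 1 + max(-1, -1) = 0
  height(47) = 1 + max(-1, -1) = 0
  height(46) = 1 + max(-1, 0) = 1
  height(42) = 1 + max(-1, 1) = 2
  height(38) = 1 + max(0, 2) = 3
  height(21) = 1 + max(3, 3) = 4
Height = 4


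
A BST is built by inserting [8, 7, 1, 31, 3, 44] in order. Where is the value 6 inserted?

Starting tree (level order): [8, 7, 31, 1, None, None, 44, None, 3]
Insertion path: 8 -> 7 -> 1 -> 3
Result: insert 6 as right child of 3
Final tree (level order): [8, 7, 31, 1, None, None, 44, None, 3, None, None, None, 6]


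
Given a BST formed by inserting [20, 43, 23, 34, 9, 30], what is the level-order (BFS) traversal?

Tree insertion order: [20, 43, 23, 34, 9, 30]
Tree (level-order array): [20, 9, 43, None, None, 23, None, None, 34, 30]
BFS from the root, enqueuing left then right child of each popped node:
  queue [20] -> pop 20, enqueue [9, 43], visited so far: [20]
  queue [9, 43] -> pop 9, enqueue [none], visited so far: [20, 9]
  queue [43] -> pop 43, enqueue [23], visited so far: [20, 9, 43]
  queue [23] -> pop 23, enqueue [34], visited so far: [20, 9, 43, 23]
  queue [34] -> pop 34, enqueue [30], visited so far: [20, 9, 43, 23, 34]
  queue [30] -> pop 30, enqueue [none], visited so far: [20, 9, 43, 23, 34, 30]
Result: [20, 9, 43, 23, 34, 30]


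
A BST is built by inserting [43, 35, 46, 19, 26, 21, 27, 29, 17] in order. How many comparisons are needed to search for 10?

Search path for 10: 43 -> 35 -> 19 -> 17
Found: False
Comparisons: 4


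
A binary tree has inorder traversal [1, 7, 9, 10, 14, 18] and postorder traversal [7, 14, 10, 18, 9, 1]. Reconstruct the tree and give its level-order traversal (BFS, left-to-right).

Inorder:   [1, 7, 9, 10, 14, 18]
Postorder: [7, 14, 10, 18, 9, 1]
Algorithm: postorder visits root last, so walk postorder right-to-left;
each value is the root of the current inorder slice — split it at that
value, recurse on the right subtree first, then the left.
Recursive splits:
  root=1; inorder splits into left=[], right=[7, 9, 10, 14, 18]
  root=9; inorder splits into left=[7], right=[10, 14, 18]
  root=18; inorder splits into left=[10, 14], right=[]
  root=10; inorder splits into left=[], right=[14]
  root=14; inorder splits into left=[], right=[]
  root=7; inorder splits into left=[], right=[]
Reconstructed level-order: [1, 9, 7, 18, 10, 14]


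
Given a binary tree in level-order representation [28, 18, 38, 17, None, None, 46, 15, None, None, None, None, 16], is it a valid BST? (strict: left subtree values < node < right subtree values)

Level-order array: [28, 18, 38, 17, None, None, 46, 15, None, None, None, None, 16]
Validate using subtree bounds (lo, hi): at each node, require lo < value < hi,
then recurse left with hi=value and right with lo=value.
Preorder trace (stopping at first violation):
  at node 28 with bounds (-inf, +inf): OK
  at node 18 with bounds (-inf, 28): OK
  at node 17 with bounds (-inf, 18): OK
  at node 15 with bounds (-inf, 17): OK
  at node 16 with bounds (15, 17): OK
  at node 38 with bounds (28, +inf): OK
  at node 46 with bounds (38, +inf): OK
No violation found at any node.
Result: Valid BST


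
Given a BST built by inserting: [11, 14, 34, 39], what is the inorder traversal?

Tree insertion order: [11, 14, 34, 39]
Tree (level-order array): [11, None, 14, None, 34, None, 39]
Inorder traversal: [11, 14, 34, 39]


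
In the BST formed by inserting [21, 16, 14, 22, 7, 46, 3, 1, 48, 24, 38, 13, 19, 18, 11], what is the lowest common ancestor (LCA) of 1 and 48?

Tree insertion order: [21, 16, 14, 22, 7, 46, 3, 1, 48, 24, 38, 13, 19, 18, 11]
Tree (level-order array): [21, 16, 22, 14, 19, None, 46, 7, None, 18, None, 24, 48, 3, 13, None, None, None, 38, None, None, 1, None, 11]
In a BST, the LCA of p=1, q=48 is the first node v on the
root-to-leaf path with p <= v <= q (go left if both < v, right if both > v).
Walk from root:
  at 21: 1 <= 21 <= 48, this is the LCA
LCA = 21


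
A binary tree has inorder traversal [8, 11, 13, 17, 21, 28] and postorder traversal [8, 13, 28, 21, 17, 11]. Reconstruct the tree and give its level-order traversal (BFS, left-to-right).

Inorder:   [8, 11, 13, 17, 21, 28]
Postorder: [8, 13, 28, 21, 17, 11]
Algorithm: postorder visits root last, so walk postorder right-to-left;
each value is the root of the current inorder slice — split it at that
value, recurse on the right subtree first, then the left.
Recursive splits:
  root=11; inorder splits into left=[8], right=[13, 17, 21, 28]
  root=17; inorder splits into left=[13], right=[21, 28]
  root=21; inorder splits into left=[], right=[28]
  root=28; inorder splits into left=[], right=[]
  root=13; inorder splits into left=[], right=[]
  root=8; inorder splits into left=[], right=[]
Reconstructed level-order: [11, 8, 17, 13, 21, 28]


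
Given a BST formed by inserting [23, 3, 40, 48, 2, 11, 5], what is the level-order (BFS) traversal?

Tree insertion order: [23, 3, 40, 48, 2, 11, 5]
Tree (level-order array): [23, 3, 40, 2, 11, None, 48, None, None, 5]
BFS from the root, enqueuing left then right child of each popped node:
  queue [23] -> pop 23, enqueue [3, 40], visited so far: [23]
  queue [3, 40] -> pop 3, enqueue [2, 11], visited so far: [23, 3]
  queue [40, 2, 11] -> pop 40, enqueue [48], visited so far: [23, 3, 40]
  queue [2, 11, 48] -> pop 2, enqueue [none], visited so far: [23, 3, 40, 2]
  queue [11, 48] -> pop 11, enqueue [5], visited so far: [23, 3, 40, 2, 11]
  queue [48, 5] -> pop 48, enqueue [none], visited so far: [23, 3, 40, 2, 11, 48]
  queue [5] -> pop 5, enqueue [none], visited so far: [23, 3, 40, 2, 11, 48, 5]
Result: [23, 3, 40, 2, 11, 48, 5]


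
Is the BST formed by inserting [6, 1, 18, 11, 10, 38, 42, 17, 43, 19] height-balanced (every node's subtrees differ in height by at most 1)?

Tree (level-order array): [6, 1, 18, None, None, 11, 38, 10, 17, 19, 42, None, None, None, None, None, None, None, 43]
Definition: a tree is height-balanced if, at every node, |h(left) - h(right)| <= 1 (empty subtree has height -1).
Bottom-up per-node check:
  node 1: h_left=-1, h_right=-1, diff=0 [OK], height=0
  node 10: h_left=-1, h_right=-1, diff=0 [OK], height=0
  node 17: h_left=-1, h_right=-1, diff=0 [OK], height=0
  node 11: h_left=0, h_right=0, diff=0 [OK], height=1
  node 19: h_left=-1, h_right=-1, diff=0 [OK], height=0
  node 43: h_left=-1, h_right=-1, diff=0 [OK], height=0
  node 42: h_left=-1, h_right=0, diff=1 [OK], height=1
  node 38: h_left=0, h_right=1, diff=1 [OK], height=2
  node 18: h_left=1, h_right=2, diff=1 [OK], height=3
  node 6: h_left=0, h_right=3, diff=3 [FAIL (|0-3|=3 > 1)], height=4
Node 6 violates the condition: |0 - 3| = 3 > 1.
Result: Not balanced


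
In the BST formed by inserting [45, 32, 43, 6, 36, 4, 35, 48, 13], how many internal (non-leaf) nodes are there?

Tree built from: [45, 32, 43, 6, 36, 4, 35, 48, 13]
Tree (level-order array): [45, 32, 48, 6, 43, None, None, 4, 13, 36, None, None, None, None, None, 35]
Rule: An internal node has at least one child.
Per-node child counts:
  node 45: 2 child(ren)
  node 32: 2 child(ren)
  node 6: 2 child(ren)
  node 4: 0 child(ren)
  node 13: 0 child(ren)
  node 43: 1 child(ren)
  node 36: 1 child(ren)
  node 35: 0 child(ren)
  node 48: 0 child(ren)
Matching nodes: [45, 32, 6, 43, 36]
Count of internal (non-leaf) nodes: 5


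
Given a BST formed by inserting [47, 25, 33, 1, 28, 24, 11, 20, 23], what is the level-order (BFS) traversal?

Tree insertion order: [47, 25, 33, 1, 28, 24, 11, 20, 23]
Tree (level-order array): [47, 25, None, 1, 33, None, 24, 28, None, 11, None, None, None, None, 20, None, 23]
BFS from the root, enqueuing left then right child of each popped node:
  queue [47] -> pop 47, enqueue [25], visited so far: [47]
  queue [25] -> pop 25, enqueue [1, 33], visited so far: [47, 25]
  queue [1, 33] -> pop 1, enqueue [24], visited so far: [47, 25, 1]
  queue [33, 24] -> pop 33, enqueue [28], visited so far: [47, 25, 1, 33]
  queue [24, 28] -> pop 24, enqueue [11], visited so far: [47, 25, 1, 33, 24]
  queue [28, 11] -> pop 28, enqueue [none], visited so far: [47, 25, 1, 33, 24, 28]
  queue [11] -> pop 11, enqueue [20], visited so far: [47, 25, 1, 33, 24, 28, 11]
  queue [20] -> pop 20, enqueue [23], visited so far: [47, 25, 1, 33, 24, 28, 11, 20]
  queue [23] -> pop 23, enqueue [none], visited so far: [47, 25, 1, 33, 24, 28, 11, 20, 23]
Result: [47, 25, 1, 33, 24, 28, 11, 20, 23]


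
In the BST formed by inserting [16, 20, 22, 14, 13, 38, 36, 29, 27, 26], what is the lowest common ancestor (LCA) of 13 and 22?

Tree insertion order: [16, 20, 22, 14, 13, 38, 36, 29, 27, 26]
Tree (level-order array): [16, 14, 20, 13, None, None, 22, None, None, None, 38, 36, None, 29, None, 27, None, 26]
In a BST, the LCA of p=13, q=22 is the first node v on the
root-to-leaf path with p <= v <= q (go left if both < v, right if both > v).
Walk from root:
  at 16: 13 <= 16 <= 22, this is the LCA
LCA = 16


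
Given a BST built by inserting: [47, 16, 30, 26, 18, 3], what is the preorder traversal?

Tree insertion order: [47, 16, 30, 26, 18, 3]
Tree (level-order array): [47, 16, None, 3, 30, None, None, 26, None, 18]
Preorder traversal: [47, 16, 3, 30, 26, 18]


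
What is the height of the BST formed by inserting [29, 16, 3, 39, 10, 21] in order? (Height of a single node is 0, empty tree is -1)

Insertion order: [29, 16, 3, 39, 10, 21]
Tree (level-order array): [29, 16, 39, 3, 21, None, None, None, 10]
Compute height bottom-up (empty subtree = -1):
  height(10) = 1 + max(-1, -1) = 0
  height(3) = 1 + max(-1, 0) = 1
  height(21) = 1 + max(-1, -1) = 0
  height(16) = 1 + max(1, 0) = 2
  height(39) = 1 + max(-1, -1) = 0
  height(29) = 1 + max(2, 0) = 3
Height = 3


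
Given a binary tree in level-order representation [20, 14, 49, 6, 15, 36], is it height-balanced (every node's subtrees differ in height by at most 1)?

Tree (level-order array): [20, 14, 49, 6, 15, 36]
Definition: a tree is height-balanced if, at every node, |h(left) - h(right)| <= 1 (empty subtree has height -1).
Bottom-up per-node check:
  node 6: h_left=-1, h_right=-1, diff=0 [OK], height=0
  node 15: h_left=-1, h_right=-1, diff=0 [OK], height=0
  node 14: h_left=0, h_right=0, diff=0 [OK], height=1
  node 36: h_left=-1, h_right=-1, diff=0 [OK], height=0
  node 49: h_left=0, h_right=-1, diff=1 [OK], height=1
  node 20: h_left=1, h_right=1, diff=0 [OK], height=2
All nodes satisfy the balance condition.
Result: Balanced


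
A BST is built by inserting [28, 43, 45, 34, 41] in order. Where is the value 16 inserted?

Starting tree (level order): [28, None, 43, 34, 45, None, 41]
Insertion path: 28
Result: insert 16 as left child of 28
Final tree (level order): [28, 16, 43, None, None, 34, 45, None, 41]


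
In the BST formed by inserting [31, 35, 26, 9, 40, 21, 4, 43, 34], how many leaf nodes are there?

Tree built from: [31, 35, 26, 9, 40, 21, 4, 43, 34]
Tree (level-order array): [31, 26, 35, 9, None, 34, 40, 4, 21, None, None, None, 43]
Rule: A leaf has 0 children.
Per-node child counts:
  node 31: 2 child(ren)
  node 26: 1 child(ren)
  node 9: 2 child(ren)
  node 4: 0 child(ren)
  node 21: 0 child(ren)
  node 35: 2 child(ren)
  node 34: 0 child(ren)
  node 40: 1 child(ren)
  node 43: 0 child(ren)
Matching nodes: [4, 21, 34, 43]
Count of leaf nodes: 4


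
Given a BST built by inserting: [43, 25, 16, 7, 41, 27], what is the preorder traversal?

Tree insertion order: [43, 25, 16, 7, 41, 27]
Tree (level-order array): [43, 25, None, 16, 41, 7, None, 27]
Preorder traversal: [43, 25, 16, 7, 41, 27]


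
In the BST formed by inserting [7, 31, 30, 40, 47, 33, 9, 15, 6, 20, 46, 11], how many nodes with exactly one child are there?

Tree built from: [7, 31, 30, 40, 47, 33, 9, 15, 6, 20, 46, 11]
Tree (level-order array): [7, 6, 31, None, None, 30, 40, 9, None, 33, 47, None, 15, None, None, 46, None, 11, 20]
Rule: These are nodes with exactly 1 non-null child.
Per-node child counts:
  node 7: 2 child(ren)
  node 6: 0 child(ren)
  node 31: 2 child(ren)
  node 30: 1 child(ren)
  node 9: 1 child(ren)
  node 15: 2 child(ren)
  node 11: 0 child(ren)
  node 20: 0 child(ren)
  node 40: 2 child(ren)
  node 33: 0 child(ren)
  node 47: 1 child(ren)
  node 46: 0 child(ren)
Matching nodes: [30, 9, 47]
Count of nodes with exactly one child: 3


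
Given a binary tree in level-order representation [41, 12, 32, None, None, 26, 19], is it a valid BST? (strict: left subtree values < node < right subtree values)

Level-order array: [41, 12, 32, None, None, 26, 19]
Validate using subtree bounds (lo, hi): at each node, require lo < value < hi,
then recurse left with hi=value and right with lo=value.
Preorder trace (stopping at first violation):
  at node 41 with bounds (-inf, +inf): OK
  at node 12 with bounds (-inf, 41): OK
  at node 32 with bounds (41, +inf): VIOLATION
Node 32 violates its bound: not (41 < 32 < +inf).
Result: Not a valid BST


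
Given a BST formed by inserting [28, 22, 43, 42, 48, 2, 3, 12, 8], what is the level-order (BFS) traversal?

Tree insertion order: [28, 22, 43, 42, 48, 2, 3, 12, 8]
Tree (level-order array): [28, 22, 43, 2, None, 42, 48, None, 3, None, None, None, None, None, 12, 8]
BFS from the root, enqueuing left then right child of each popped node:
  queue [28] -> pop 28, enqueue [22, 43], visited so far: [28]
  queue [22, 43] -> pop 22, enqueue [2], visited so far: [28, 22]
  queue [43, 2] -> pop 43, enqueue [42, 48], visited so far: [28, 22, 43]
  queue [2, 42, 48] -> pop 2, enqueue [3], visited so far: [28, 22, 43, 2]
  queue [42, 48, 3] -> pop 42, enqueue [none], visited so far: [28, 22, 43, 2, 42]
  queue [48, 3] -> pop 48, enqueue [none], visited so far: [28, 22, 43, 2, 42, 48]
  queue [3] -> pop 3, enqueue [12], visited so far: [28, 22, 43, 2, 42, 48, 3]
  queue [12] -> pop 12, enqueue [8], visited so far: [28, 22, 43, 2, 42, 48, 3, 12]
  queue [8] -> pop 8, enqueue [none], visited so far: [28, 22, 43, 2, 42, 48, 3, 12, 8]
Result: [28, 22, 43, 2, 42, 48, 3, 12, 8]


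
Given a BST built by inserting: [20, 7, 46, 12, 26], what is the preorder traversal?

Tree insertion order: [20, 7, 46, 12, 26]
Tree (level-order array): [20, 7, 46, None, 12, 26]
Preorder traversal: [20, 7, 12, 46, 26]


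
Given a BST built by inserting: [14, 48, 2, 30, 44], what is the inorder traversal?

Tree insertion order: [14, 48, 2, 30, 44]
Tree (level-order array): [14, 2, 48, None, None, 30, None, None, 44]
Inorder traversal: [2, 14, 30, 44, 48]


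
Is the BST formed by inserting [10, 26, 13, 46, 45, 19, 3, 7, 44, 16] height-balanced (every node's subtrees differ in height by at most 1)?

Tree (level-order array): [10, 3, 26, None, 7, 13, 46, None, None, None, 19, 45, None, 16, None, 44]
Definition: a tree is height-balanced if, at every node, |h(left) - h(right)| <= 1 (empty subtree has height -1).
Bottom-up per-node check:
  node 7: h_left=-1, h_right=-1, diff=0 [OK], height=0
  node 3: h_left=-1, h_right=0, diff=1 [OK], height=1
  node 16: h_left=-1, h_right=-1, diff=0 [OK], height=0
  node 19: h_left=0, h_right=-1, diff=1 [OK], height=1
  node 13: h_left=-1, h_right=1, diff=2 [FAIL (|-1-1|=2 > 1)], height=2
  node 44: h_left=-1, h_right=-1, diff=0 [OK], height=0
  node 45: h_left=0, h_right=-1, diff=1 [OK], height=1
  node 46: h_left=1, h_right=-1, diff=2 [FAIL (|1--1|=2 > 1)], height=2
  node 26: h_left=2, h_right=2, diff=0 [OK], height=3
  node 10: h_left=1, h_right=3, diff=2 [FAIL (|1-3|=2 > 1)], height=4
Node 13 violates the condition: |-1 - 1| = 2 > 1.
Result: Not balanced
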